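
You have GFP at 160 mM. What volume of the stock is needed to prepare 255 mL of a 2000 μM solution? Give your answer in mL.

2000 μM = 2.00 mM.
V₁ = C₂V₂/C₁ = 2.00 × 255 / 160 = 3.19 mL.

3.19 mL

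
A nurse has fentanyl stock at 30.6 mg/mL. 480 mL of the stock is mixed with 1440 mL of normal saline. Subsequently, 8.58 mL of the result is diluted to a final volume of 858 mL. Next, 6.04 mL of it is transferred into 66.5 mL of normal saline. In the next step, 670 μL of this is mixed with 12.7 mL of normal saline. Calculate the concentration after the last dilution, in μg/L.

319 μg/L

Overall dilution factor = 4 × 100 × 12.01 × 19.96 = 9.59 × 10⁴.
30.6 mg/mL / 9.59 × 10⁴ = 3.19 × 10⁻⁴ mg/mL = 319 μg/L.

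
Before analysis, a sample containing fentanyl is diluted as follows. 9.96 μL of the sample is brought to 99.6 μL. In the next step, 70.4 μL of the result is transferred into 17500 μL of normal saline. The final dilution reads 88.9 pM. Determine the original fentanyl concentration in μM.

0.222 μM

Overall dilution factor = 10 × 249.6 = 2496.
Original = 88.9 pM × 2496 = 2.22 × 10⁵ pM = 0.222 μM.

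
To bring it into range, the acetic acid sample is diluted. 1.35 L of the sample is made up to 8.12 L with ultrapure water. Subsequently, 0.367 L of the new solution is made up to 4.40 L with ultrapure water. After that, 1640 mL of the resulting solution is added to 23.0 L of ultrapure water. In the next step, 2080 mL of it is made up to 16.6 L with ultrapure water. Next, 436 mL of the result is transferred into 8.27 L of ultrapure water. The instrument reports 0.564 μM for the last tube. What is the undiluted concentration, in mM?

97.4 mM

Overall dilution factor = 6.015 × 11.99 × 15.02 × 7.981 × 19.97 = 1.73 × 10⁵.
Original = 0.564 μM × 1.73 × 10⁵ = 9.74 × 10⁴ μM = 97.4 mM.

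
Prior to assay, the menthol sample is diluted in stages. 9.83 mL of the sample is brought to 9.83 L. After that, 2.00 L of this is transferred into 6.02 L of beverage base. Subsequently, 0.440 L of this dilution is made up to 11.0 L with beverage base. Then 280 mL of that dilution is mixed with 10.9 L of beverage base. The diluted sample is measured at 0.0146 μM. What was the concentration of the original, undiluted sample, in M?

Overall dilution factor = 1000 × 4.010 × 25 × 39.93 = 4.00 × 10⁶.
Original = 0.0146 μM × 4.00 × 10⁶ = 5.84 × 10⁴ μM = 0.0584 M.

0.0584 M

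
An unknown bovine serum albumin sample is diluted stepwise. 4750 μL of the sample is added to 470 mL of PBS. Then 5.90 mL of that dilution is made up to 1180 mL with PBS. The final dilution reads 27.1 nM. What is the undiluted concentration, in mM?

0.542 mM

Overall dilution factor = 99.95 × 200 = 2.00 × 10⁴.
Original = 27.1 nM × 2.00 × 10⁴ = 5.42 × 10⁵ nM = 0.542 mM.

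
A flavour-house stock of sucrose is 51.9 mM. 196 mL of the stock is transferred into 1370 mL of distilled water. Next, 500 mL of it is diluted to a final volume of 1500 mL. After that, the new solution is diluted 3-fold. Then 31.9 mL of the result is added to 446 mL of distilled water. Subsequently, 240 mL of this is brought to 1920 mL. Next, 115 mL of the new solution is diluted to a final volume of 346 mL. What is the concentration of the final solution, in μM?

2.00 μM

Overall dilution factor = 7.990 × 3 × 3 × 14.98 × 8 × 3.009 = 2.59 × 10⁴.
51.9 mM / 2.59 × 10⁴ = 2.00 × 10⁻³ mM = 2.00 μM.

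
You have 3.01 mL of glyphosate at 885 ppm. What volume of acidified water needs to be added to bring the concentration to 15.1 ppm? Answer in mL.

V₂ = C₁V₁/C₂ = 885 × 3.01 / 15.1 = 176 mL.
Diluent to add = V₂ − V₁ = 176 − 3.01 = 173 mL.

173 mL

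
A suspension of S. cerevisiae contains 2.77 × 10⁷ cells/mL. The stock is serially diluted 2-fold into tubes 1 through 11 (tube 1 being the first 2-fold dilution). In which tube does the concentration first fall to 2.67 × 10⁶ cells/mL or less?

tube 4

Tube n has concentration 2.77 × 10⁷ cells/mL / 2ⁿ.
Need 2ⁿ ≥ 2.77 × 10⁷ cells/mL / 2.67 × 10⁶ cells/mL = 10.4, so n ≥ 3.37.
First such tube: n = 4.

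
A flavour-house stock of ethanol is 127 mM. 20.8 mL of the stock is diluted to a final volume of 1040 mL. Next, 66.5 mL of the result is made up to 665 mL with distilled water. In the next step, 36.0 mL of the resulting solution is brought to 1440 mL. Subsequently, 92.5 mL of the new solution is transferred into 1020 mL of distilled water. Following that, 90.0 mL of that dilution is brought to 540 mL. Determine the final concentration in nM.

Overall dilution factor = 50 × 10 × 40 × 12.03 × 6 = 1.44 × 10⁶.
127 mM / 1.44 × 10⁶ = 8.80 × 10⁻⁵ mM = 88.0 nM.

88.0 nM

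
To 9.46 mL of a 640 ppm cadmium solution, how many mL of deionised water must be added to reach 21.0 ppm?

279 mL

V₂ = C₁V₁/C₂ = 640 × 9.46 / 21.0 = 288 mL.
Diluent to add = V₂ − V₁ = 288 − 9.46 = 279 mL.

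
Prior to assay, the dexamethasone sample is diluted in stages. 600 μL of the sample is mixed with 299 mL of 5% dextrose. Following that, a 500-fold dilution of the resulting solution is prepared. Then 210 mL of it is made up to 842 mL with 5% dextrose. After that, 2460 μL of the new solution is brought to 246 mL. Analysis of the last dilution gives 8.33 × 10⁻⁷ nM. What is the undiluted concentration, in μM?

Overall dilution factor = 499.3 × 500 × 4.010 × 100 = 1.00 × 10⁸.
Original = 8.33 × 10⁻⁷ nM × 1.00 × 10⁸ = 83.4 nM = 0.0834 μM.

0.0834 μM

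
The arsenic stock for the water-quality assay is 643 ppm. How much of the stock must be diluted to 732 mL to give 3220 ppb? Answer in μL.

3220 ppb = 3.22 ppm.
V₁ = C₂V₂/C₁ = 3.22 × 732 / 643 = 3.67 mL = 3670 μL.

3670 μL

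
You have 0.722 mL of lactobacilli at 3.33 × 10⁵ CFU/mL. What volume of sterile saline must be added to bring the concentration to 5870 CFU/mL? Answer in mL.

V₂ = C₁V₁/C₂ = 3.33 × 10⁵ × 0.722 / 5870 = 41.0 mL.
Diluent to add = V₂ − V₁ = 41.0 − 0.722 = 40.2 mL.

40.2 mL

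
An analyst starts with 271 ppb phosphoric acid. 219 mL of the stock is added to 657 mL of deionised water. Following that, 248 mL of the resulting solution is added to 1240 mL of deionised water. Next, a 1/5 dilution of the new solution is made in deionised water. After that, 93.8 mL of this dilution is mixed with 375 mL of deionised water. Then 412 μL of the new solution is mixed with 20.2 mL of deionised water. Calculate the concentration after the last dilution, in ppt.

9.03 ppt

Overall dilution factor = 4 × 6 × 5 × 4.998 × 50.03 = 3.00 × 10⁴.
271 ppb / 3.00 × 10⁴ = 9.03 × 10⁻³ ppb = 9.03 ppt.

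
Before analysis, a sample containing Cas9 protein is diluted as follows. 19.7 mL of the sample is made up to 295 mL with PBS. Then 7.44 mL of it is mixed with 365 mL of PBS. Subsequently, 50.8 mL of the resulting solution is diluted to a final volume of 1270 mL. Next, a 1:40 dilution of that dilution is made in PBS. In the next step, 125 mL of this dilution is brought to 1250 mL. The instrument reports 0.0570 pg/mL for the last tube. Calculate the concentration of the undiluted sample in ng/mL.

427 ng/mL

Overall dilution factor = 14.97 × 50.06 × 25 × 40 × 10 = 7.50 × 10⁶.
Original = 0.0570 pg/mL × 7.50 × 10⁶ = 4.27 × 10⁵ pg/mL = 427 ng/mL.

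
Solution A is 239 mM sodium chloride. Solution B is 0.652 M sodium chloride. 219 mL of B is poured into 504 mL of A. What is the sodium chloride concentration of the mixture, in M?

C_B = 0.652 M = 652 mM.
C_mix = (C_A·V_A + C_B·V_B)/(V_A + V_B) = (239×504 + 652×219) / 723.0 = 364 mM = 0.364 M.

0.364 M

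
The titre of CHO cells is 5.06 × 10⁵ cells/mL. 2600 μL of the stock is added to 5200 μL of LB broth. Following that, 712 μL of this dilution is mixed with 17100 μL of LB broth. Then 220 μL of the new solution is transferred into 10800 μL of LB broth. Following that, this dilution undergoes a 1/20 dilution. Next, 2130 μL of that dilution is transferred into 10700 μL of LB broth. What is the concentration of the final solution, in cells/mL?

Overall dilution factor = 3 × 25.02 × 50.09 × 20 × 6.023 = 4.53 × 10⁵.
5.06 × 10⁵ cells/mL / 4.53 × 10⁵ = 1.12 cells/mL.

1.12 cells/mL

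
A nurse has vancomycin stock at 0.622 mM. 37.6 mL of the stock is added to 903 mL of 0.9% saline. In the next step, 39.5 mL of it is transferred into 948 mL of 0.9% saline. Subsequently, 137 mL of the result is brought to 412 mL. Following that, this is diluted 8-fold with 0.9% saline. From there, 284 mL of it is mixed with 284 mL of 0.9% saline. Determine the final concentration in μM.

Overall dilution factor = 25.02 × 25 × 3.007 × 8 × 2 = 3.01 × 10⁴.
0.622 mM / 3.01 × 10⁴ = 2.07 × 10⁻⁵ mM = 0.0207 μM.

0.0207 μM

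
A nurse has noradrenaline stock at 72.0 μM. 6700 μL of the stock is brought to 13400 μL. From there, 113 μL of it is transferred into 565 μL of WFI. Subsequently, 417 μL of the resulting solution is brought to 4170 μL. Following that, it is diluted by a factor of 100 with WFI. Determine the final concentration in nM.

6.00 nM

Overall dilution factor = 2 × 6 × 10 × 100 = 1.20 × 10⁴.
72.0 μM / 1.20 × 10⁴ = 6.00 × 10⁻³ μM = 6.00 nM.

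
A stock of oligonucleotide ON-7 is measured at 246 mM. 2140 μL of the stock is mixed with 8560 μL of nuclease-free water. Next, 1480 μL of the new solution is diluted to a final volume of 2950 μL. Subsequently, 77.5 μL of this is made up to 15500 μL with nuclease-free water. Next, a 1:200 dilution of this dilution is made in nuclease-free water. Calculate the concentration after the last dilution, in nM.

617 nM

Overall dilution factor = 5 × 1.993 × 200 × 200 = 3.99 × 10⁵.
246 mM / 3.99 × 10⁵ = 6.17 × 10⁻⁴ mM = 617 nM.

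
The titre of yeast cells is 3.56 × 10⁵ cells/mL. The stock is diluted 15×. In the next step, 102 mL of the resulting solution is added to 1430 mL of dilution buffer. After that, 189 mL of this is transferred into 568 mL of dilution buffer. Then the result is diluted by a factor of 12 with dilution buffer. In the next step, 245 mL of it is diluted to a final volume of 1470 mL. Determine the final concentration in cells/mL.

Overall dilution factor = 15 × 15.02 × 4.005 × 12 × 6 = 6.50 × 10⁴.
3.56 × 10⁵ cells/mL / 6.50 × 10⁴ = 5.48 cells/mL.

5.48 cells/mL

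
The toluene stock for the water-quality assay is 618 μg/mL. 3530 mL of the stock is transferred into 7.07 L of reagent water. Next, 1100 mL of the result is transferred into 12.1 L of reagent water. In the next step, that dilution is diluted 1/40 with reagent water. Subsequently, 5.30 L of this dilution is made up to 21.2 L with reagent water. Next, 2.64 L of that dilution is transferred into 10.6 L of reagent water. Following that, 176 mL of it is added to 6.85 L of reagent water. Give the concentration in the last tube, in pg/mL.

Overall dilution factor = 3.003 × 12 × 40 × 4 × 5.015 × 39.92 = 1.15 × 10⁶.
618 μg/mL / 1.15 × 10⁶ = 5.35 × 10⁻⁴ μg/mL = 535 pg/mL.

535 pg/mL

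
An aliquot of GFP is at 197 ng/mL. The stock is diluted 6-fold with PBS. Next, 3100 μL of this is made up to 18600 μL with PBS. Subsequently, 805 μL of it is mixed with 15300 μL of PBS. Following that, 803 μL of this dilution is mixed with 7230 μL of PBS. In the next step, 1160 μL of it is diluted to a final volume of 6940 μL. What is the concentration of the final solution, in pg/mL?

4.57 pg/mL

Overall dilution factor = 6 × 6 × 20.01 × 10.00 × 5.983 = 4.31 × 10⁴.
197 ng/mL / 4.31 × 10⁴ = 4.57 × 10⁻³ ng/mL = 4.57 pg/mL.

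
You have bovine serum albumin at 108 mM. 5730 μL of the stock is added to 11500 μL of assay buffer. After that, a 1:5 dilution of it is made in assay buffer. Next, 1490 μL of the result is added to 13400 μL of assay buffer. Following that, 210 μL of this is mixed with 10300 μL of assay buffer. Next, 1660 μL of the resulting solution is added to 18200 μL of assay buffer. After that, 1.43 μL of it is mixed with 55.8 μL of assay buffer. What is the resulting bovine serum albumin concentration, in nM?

30.0 nM

Overall dilution factor = 3.007 × 5 × 9.993 × 50.05 × 11.96 × 40.02 = 3.60 × 10⁶.
108 mM / 3.60 × 10⁶ = 3.00 × 10⁻⁵ mM = 30.0 nM.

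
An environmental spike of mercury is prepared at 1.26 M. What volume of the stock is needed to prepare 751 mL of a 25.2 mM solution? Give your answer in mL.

25.2 mM = 0.0252 M.
V₁ = C₂V₂/C₁ = 0.0252 × 751 / 1.26 = 15.0 mL.

15.0 mL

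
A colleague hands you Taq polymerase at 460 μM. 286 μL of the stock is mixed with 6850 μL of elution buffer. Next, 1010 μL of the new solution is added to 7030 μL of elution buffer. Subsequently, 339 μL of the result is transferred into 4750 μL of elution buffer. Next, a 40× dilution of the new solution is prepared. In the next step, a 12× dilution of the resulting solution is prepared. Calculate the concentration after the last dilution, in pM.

Overall dilution factor = 24.95 × 7.960 × 15.01 × 40 × 12 = 1.43 × 10⁶.
460 μM / 1.43 × 10⁶ = 3.21 × 10⁻⁴ μM = 321 pM.

321 pM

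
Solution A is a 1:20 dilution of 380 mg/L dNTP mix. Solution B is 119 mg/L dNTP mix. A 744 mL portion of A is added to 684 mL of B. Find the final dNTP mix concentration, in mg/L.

C_A = 380 mg/L / 20 = 19.0 mg/L.
C_mix = (C_A·V_A + C_B·V_B)/(V_A + V_B) = (19.0×744 + 119×684) / 1428 = 66.9 mg/L.

66.9 mg/L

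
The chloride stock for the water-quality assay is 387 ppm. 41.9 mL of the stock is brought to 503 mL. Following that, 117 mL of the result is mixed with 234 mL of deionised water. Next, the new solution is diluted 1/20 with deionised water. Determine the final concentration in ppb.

537 ppb

Overall dilution factor = 12.00 × 3 × 20 = 720.
387 ppm / 720 = 0.537 ppm = 537 ppb.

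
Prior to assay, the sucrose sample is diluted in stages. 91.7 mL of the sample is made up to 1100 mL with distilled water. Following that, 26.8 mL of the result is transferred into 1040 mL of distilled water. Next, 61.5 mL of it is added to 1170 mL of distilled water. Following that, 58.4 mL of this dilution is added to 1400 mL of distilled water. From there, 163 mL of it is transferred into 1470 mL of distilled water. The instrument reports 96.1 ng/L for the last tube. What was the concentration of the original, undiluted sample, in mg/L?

230 mg/L

Overall dilution factor = 12.00 × 39.81 × 20.02 × 24.97 × 10.02 = 2.39 × 10⁶.
Original = 96.1 ng/L × 2.39 × 10⁶ = 2.30 × 10⁸ ng/L = 230 mg/L.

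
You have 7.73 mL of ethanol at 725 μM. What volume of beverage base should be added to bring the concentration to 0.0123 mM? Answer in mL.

448 mL

0.0123 mM = 12.3 μM.
V₂ = C₁V₁/C₂ = 725 × 7.73 / 12.3 = 456 mL.
Diluent to add = V₂ − V₁ = 456 − 7.73 = 448 mL.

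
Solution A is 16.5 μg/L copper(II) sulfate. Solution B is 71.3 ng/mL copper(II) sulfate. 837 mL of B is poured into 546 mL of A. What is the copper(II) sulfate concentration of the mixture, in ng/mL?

49.7 ng/mL

C_B = 71.3 ng/mL = 71.3 μg/L.
C_mix = (C_A·V_A + C_B·V_B)/(V_A + V_B) = (16.5×546 + 71.3×837) / 1383 = 49.7 μg/L = 49.7 ng/mL.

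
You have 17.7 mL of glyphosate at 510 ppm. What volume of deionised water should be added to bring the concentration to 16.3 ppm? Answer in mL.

536 mL

V₂ = C₁V₁/C₂ = 510 × 17.7 / 16.3 = 554 mL.
Diluent to add = V₂ − V₁ = 554 − 17.7 = 536 mL.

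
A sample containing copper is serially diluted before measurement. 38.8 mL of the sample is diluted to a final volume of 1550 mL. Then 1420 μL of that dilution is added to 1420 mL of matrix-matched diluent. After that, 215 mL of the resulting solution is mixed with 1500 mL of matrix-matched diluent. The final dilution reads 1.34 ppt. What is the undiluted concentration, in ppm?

0.427 ppm

Overall dilution factor = 39.95 × 1001 × 7.977 = 3.19 × 10⁵.
Original = 1.34 ppt × 3.19 × 10⁵ = 4.27 × 10⁵ ppt = 0.427 ppm.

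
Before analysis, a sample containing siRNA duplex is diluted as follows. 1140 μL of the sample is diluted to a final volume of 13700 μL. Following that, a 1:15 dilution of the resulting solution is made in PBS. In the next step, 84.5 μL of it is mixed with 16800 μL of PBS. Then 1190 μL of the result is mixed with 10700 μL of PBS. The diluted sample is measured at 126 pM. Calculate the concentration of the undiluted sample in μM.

Overall dilution factor = 12.02 × 15 × 199.8 × 9.992 = 3.60 × 10⁵.
Original = 126 pM × 3.60 × 10⁵ = 4.53 × 10⁷ pM = 45.3 μM.

45.3 μM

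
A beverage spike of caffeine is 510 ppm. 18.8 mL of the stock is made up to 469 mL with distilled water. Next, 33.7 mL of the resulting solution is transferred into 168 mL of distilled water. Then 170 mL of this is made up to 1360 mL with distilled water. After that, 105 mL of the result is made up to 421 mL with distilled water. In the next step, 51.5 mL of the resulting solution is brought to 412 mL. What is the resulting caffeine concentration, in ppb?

13.3 ppb

Overall dilution factor = 24.95 × 5.985 × 8 × 4.010 × 8 = 3.83 × 10⁴.
510 ppm / 3.83 × 10⁴ = 0.0133 ppm = 13.3 ppb.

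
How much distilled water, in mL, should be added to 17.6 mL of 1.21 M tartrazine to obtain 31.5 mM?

658 mL

31.5 mM = 0.0315 M.
V₂ = C₁V₁/C₂ = 1.21 × 17.6 / 0.0315 = 676 mL.
Diluent to add = V₂ − V₁ = 676 − 17.6 = 658 mL.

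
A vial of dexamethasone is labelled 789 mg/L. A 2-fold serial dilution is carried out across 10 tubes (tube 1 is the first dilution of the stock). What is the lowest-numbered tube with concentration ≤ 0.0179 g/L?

Tube n has concentration 789 mg/L / 2ⁿ.
Need 2ⁿ ≥ 789 mg/L / 0.0179 g/L = 44.1, so n ≥ 5.46.
First such tube: n = 6.

tube 6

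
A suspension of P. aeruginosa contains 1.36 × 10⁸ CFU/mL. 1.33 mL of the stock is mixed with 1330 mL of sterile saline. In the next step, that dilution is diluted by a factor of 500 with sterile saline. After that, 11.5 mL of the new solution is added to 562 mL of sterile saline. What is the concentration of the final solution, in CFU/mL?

Overall dilution factor = 1001 × 500 × 49.87 = 2.50 × 10⁷.
1.36 × 10⁸ CFU/mL / 2.50 × 10⁷ = 5.45 CFU/mL.

5.45 CFU/mL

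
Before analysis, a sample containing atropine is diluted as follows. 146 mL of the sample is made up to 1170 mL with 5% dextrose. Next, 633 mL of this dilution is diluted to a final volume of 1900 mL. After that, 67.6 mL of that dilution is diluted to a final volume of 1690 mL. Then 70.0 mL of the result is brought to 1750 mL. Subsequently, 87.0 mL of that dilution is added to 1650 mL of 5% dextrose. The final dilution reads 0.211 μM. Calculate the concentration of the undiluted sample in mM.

Overall dilution factor = 8.014 × 3.002 × 25 × 25 × 19.97 = 3.00 × 10⁵.
Original = 0.211 μM × 3.00 × 10⁵ = 6.33 × 10⁴ μM = 63.3 mM.

63.3 mM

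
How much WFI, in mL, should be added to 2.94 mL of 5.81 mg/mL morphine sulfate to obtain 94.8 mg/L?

94.8 mg/L = 0.0948 mg/mL.
V₂ = C₁V₁/C₂ = 5.81 × 2.94 / 0.0948 = 180 mL.
Diluent to add = V₂ − V₁ = 180 − 2.94 = 177 mL.

177 mL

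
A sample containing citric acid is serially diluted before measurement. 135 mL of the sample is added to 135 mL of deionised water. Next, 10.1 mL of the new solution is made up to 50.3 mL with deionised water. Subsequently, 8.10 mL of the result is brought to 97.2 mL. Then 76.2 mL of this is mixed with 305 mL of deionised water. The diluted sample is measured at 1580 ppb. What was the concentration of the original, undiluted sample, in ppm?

Overall dilution factor = 2 × 4.980 × 12 × 5.003 = 598.
Original = 1580 ppb × 598 = 9.45 × 10⁵ ppb = 945 ppm.

945 ppm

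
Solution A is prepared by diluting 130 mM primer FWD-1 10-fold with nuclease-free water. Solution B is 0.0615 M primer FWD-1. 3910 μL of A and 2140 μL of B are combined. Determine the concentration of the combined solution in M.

C_A = 130 mM / 10 = 13.0 mM.
C_B = 0.0615 M = 61.5 mM.
C_mix = (C_A·V_A + C_B·V_B)/(V_A + V_B) = (13.0×3910 + 61.5×2140) / 6050 = 30.2 mM = 0.0302 M.

0.0302 M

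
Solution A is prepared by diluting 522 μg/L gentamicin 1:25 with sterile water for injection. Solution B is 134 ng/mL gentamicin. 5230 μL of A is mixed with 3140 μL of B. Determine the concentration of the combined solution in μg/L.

C_A = 522 μg/L / 25 = 20.9 μg/L.
C_B = 134 ng/mL = 134 μg/L.
C_mix = (C_A·V_A + C_B·V_B)/(V_A + V_B) = (20.9×5230 + 134×3140) / 8370 = 63.3 μg/L.

63.3 μg/L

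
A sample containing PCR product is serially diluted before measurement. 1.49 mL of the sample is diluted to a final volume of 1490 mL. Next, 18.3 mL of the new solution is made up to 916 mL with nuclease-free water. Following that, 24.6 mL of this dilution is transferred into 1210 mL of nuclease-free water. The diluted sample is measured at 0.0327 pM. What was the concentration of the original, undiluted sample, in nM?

82.1 nM

Overall dilution factor = 1000 × 50.05 × 50.19 = 2.51 × 10⁶.
Original = 0.0327 pM × 2.51 × 10⁶ = 8.21 × 10⁴ pM = 82.1 nM.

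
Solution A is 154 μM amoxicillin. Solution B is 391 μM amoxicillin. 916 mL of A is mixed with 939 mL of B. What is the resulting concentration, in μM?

274 μM

C_mix = (C_A·V_A + C_B·V_B)/(V_A + V_B) = (154×916 + 391×939) / 1855 = 274 μM.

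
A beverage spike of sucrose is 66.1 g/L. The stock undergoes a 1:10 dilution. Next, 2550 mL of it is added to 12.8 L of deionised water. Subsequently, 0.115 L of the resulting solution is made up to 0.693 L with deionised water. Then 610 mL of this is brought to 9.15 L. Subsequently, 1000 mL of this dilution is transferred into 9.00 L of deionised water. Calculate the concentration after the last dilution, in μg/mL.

Overall dilution factor = 10 × 6.020 × 6.026 × 15 × 10 = 5.44 × 10⁴.
66.1 g/L / 5.44 × 10⁴ = 1.21 × 10⁻³ g/L = 1.21 μg/mL.

1.21 μg/mL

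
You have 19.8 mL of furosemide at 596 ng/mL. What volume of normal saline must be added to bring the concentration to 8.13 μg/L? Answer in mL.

8.13 μg/L = 8.13 ng/mL.
V₂ = C₁V₁/C₂ = 596 × 19.8 / 8.13 = 1452 mL.
Diluent to add = V₂ − V₁ = 1452 − 19.8 = 1430 mL.

1430 mL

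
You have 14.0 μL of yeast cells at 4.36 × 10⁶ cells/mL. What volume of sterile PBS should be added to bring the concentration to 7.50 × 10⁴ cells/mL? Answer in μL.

800 μL

V₂ = C₁V₁/C₂ = 4.36 × 10⁶ × 14.0 / 7.50 × 10⁴ = 814 μL.
Diluent to add = V₂ − V₁ = 814 − 14.0 = 800 μL.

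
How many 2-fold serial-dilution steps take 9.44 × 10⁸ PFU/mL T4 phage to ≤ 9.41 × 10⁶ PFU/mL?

7

Need 2ⁿ ≥ 100, so n ≥ log(100)/log(2) = 6.65.
Minimum whole steps: n = 7.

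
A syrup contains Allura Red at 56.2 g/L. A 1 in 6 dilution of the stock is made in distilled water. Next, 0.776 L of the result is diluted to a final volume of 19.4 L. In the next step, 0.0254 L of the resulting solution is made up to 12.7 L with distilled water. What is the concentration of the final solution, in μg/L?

749 μg/L

Overall dilution factor = 6 × 25 × 500 = 7.50 × 10⁴.
56.2 g/L / 7.50 × 10⁴ = 7.49 × 10⁻⁴ g/L = 749 μg/L.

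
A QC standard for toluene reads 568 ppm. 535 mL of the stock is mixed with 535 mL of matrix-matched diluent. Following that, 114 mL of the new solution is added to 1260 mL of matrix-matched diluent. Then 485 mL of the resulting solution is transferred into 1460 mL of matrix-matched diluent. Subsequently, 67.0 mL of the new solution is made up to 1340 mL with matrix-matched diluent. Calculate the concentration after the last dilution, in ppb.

Overall dilution factor = 2 × 12.05 × 4.010 × 20 = 1933.
568 ppm / 1933 = 0.294 ppm = 294 ppb.

294 ppb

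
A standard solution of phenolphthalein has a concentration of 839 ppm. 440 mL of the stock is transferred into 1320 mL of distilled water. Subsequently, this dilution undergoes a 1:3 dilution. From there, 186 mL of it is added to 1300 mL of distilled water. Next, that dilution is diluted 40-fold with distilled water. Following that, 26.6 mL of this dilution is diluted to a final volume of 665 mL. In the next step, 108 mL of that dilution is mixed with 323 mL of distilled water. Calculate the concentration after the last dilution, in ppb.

2.19 ppb

Overall dilution factor = 4 × 3 × 7.989 × 40 × 25 × 3.991 = 3.83 × 10⁵.
839 ppm / 3.83 × 10⁵ = 2.19 × 10⁻³ ppm = 2.19 ppb.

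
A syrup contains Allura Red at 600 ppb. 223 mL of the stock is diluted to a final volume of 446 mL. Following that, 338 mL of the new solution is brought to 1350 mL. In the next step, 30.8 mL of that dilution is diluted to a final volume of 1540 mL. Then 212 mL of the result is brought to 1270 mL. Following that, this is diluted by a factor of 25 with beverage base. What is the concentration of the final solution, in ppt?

Overall dilution factor = 2 × 3.994 × 50 × 5.991 × 25 = 5.98 × 10⁴.
600 ppb / 5.98 × 10⁴ = 0.0100 ppb = 10.0 ppt.

10.0 ppt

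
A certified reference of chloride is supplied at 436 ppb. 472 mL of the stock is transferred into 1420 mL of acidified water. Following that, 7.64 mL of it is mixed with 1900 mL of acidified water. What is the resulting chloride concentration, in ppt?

Overall dilution factor = 4.008 × 249.7 = 1001.
436 ppb / 1001 = 0.436 ppb = 436 ppt.

436 ppt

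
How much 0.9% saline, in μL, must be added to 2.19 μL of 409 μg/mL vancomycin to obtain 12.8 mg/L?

12.8 mg/L = 12.8 μg/mL.
V₂ = C₁V₁/C₂ = 409 × 2.19 / 12.8 = 70.0 μL.
Diluent to add = V₂ − V₁ = 70.0 − 2.19 = 67.8 μL.

67.8 μL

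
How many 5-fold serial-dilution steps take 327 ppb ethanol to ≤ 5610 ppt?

3

Need 5ⁿ ≥ 58.3, so n ≥ log(58.3)/log(5) = 2.53.
Minimum whole steps: n = 3.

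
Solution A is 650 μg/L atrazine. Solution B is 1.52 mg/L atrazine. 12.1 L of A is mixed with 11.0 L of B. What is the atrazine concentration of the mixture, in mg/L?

C_B = 1.52 mg/L = 1520 μg/L.
C_mix = (C_A·V_A + C_B·V_B)/(V_A + V_B) = (650×12.1 + 1520×11.0) / 23.10 = 1064 μg/L = 1.06 mg/L.

1.06 mg/L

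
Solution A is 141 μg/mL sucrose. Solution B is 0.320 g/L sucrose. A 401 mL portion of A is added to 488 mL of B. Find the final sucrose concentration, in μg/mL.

C_B = 0.320 g/L = 320 μg/mL.
C_mix = (C_A·V_A + C_B·V_B)/(V_A + V_B) = (141×401 + 320×488) / 889.0 = 239 μg/mL.

239 μg/mL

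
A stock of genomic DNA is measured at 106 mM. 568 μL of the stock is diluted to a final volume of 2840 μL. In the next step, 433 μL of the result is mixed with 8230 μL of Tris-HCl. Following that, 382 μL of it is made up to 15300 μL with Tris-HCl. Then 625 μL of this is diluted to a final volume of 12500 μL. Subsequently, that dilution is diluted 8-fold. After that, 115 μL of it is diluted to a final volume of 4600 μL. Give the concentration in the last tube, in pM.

4130 pM

Overall dilution factor = 5 × 20.01 × 40.05 × 20 × 8 × 40 = 2.56 × 10⁷.
106 mM / 2.56 × 10⁷ = 4.13 × 10⁻⁶ mM = 4130 pM.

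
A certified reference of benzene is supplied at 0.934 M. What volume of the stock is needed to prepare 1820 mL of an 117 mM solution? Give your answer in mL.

117 mM = 0.117 M.
V₁ = C₂V₂/C₁ = 0.117 × 1820 / 0.934 = 228 mL.

228 mL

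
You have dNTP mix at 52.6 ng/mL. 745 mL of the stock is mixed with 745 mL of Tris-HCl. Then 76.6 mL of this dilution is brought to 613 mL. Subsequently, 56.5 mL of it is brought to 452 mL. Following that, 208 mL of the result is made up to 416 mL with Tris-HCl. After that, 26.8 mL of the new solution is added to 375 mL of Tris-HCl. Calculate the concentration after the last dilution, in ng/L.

13.7 ng/L

Overall dilution factor = 2 × 8.003 × 8 × 2 × 14.99 = 3839.
52.6 ng/mL / 3839 = 0.0137 ng/mL = 13.7 ng/L.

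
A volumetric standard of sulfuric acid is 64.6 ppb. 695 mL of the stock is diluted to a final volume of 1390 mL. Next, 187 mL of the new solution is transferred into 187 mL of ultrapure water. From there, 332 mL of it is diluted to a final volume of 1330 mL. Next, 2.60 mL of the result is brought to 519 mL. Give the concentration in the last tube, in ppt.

20.2 ppt

Overall dilution factor = 2 × 2 × 4.006 × 199.6 = 3199.
64.6 ppb / 3199 = 0.0202 ppb = 20.2 ppt.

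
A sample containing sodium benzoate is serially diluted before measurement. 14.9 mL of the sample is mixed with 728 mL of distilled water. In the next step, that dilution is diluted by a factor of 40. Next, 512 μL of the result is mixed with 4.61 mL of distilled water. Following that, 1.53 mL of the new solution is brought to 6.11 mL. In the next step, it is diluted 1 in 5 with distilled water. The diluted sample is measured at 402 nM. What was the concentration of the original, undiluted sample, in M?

Overall dilution factor = 49.86 × 40 × 10.00 × 3.993 × 5 = 3.98 × 10⁵.
Original = 402 nM × 3.98 × 10⁵ = 1.60 × 10⁸ nM = 0.160 M.

0.160 M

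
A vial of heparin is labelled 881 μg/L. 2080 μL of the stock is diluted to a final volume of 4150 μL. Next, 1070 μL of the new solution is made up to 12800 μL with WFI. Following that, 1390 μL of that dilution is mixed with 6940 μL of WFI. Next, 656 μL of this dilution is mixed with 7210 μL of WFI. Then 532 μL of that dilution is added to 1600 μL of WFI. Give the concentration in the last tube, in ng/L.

128 ng/L

Overall dilution factor = 1.995 × 11.96 × 5.993 × 11.99 × 4.008 = 6873.
881 μg/L / 6873 = 0.128 μg/L = 128 ng/L.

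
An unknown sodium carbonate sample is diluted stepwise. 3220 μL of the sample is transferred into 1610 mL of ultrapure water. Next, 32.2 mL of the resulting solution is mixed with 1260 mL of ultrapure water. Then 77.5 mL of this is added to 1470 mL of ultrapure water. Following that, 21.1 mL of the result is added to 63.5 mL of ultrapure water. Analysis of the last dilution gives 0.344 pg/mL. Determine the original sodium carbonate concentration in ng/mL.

554 ng/mL

Overall dilution factor = 501 × 40.13 × 19.97 × 4.009 = 1.61 × 10⁶.
Original = 0.344 pg/mL × 1.61 × 10⁶ = 5.54 × 10⁵ pg/mL = 554 ng/mL.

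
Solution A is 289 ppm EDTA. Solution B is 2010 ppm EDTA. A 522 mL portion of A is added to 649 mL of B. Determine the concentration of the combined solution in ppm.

C_mix = (C_A·V_A + C_B·V_B)/(V_A + V_B) = (289×522 + 2010×649) / 1171 = 1243 ppm.

1240 ppm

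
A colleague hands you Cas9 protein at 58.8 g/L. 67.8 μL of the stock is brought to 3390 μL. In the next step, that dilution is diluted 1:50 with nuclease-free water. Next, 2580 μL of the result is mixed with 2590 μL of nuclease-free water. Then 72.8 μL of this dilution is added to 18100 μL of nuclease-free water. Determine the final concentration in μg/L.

47.0 μg/L

Overall dilution factor = 50 × 50 × 2.004 × 249.6 = 1.25 × 10⁶.
58.8 g/L / 1.25 × 10⁶ = 4.70 × 10⁻⁵ g/L = 47.0 μg/L.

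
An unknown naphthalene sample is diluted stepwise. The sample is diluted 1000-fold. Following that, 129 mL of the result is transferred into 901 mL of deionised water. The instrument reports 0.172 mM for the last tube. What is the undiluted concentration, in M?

1.37 M

Overall dilution factor = 1000 × 7.984 = 7984.
Original = 0.172 mM × 7984 = 1373 mM = 1.37 M.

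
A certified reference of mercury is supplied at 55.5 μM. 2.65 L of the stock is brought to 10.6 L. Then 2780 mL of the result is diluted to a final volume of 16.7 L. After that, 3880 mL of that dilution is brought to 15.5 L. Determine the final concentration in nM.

578 nM

Overall dilution factor = 4 × 6.007 × 3.995 = 96.0.
55.5 μM / 96.0 = 0.578 μM = 578 nM.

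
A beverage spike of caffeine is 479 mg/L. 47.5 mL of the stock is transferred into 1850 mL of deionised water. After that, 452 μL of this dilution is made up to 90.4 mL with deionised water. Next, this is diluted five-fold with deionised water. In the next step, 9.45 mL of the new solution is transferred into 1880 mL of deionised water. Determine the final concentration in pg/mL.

Overall dilution factor = 39.95 × 200 × 5 × 199.9 = 7.99 × 10⁶.
479 mg/L / 7.99 × 10⁶ = 6.00 × 10⁻⁵ mg/L = 60.0 pg/mL.

60.0 pg/mL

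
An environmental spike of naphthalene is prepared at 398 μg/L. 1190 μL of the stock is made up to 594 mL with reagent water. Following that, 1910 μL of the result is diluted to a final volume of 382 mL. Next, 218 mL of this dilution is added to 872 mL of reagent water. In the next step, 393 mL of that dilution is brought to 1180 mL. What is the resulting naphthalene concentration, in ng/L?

0.266 ng/L

Overall dilution factor = 499.2 × 200 × 5 × 3.003 = 1.50 × 10⁶.
398 μg/L / 1.50 × 10⁶ = 2.66 × 10⁻⁴ μg/L = 0.266 ng/L.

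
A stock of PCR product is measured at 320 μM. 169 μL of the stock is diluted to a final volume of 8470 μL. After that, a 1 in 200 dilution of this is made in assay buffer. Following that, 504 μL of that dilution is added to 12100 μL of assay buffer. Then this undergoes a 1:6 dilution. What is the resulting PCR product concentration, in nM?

0.213 nM

Overall dilution factor = 50.12 × 200 × 25.01 × 6 = 1.50 × 10⁶.
320 μM / 1.50 × 10⁶ = 2.13 × 10⁻⁴ μM = 0.213 nM.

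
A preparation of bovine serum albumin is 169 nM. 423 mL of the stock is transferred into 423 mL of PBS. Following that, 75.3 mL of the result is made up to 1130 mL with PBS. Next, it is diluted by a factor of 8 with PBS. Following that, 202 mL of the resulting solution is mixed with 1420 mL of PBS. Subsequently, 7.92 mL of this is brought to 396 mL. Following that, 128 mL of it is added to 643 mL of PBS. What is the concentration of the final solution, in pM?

0.291 pM

Overall dilution factor = 2 × 15.01 × 8 × 8.030 × 50 × 6.023 = 5.81 × 10⁵.
169 nM / 5.81 × 10⁵ = 2.91 × 10⁻⁴ nM = 0.291 pM.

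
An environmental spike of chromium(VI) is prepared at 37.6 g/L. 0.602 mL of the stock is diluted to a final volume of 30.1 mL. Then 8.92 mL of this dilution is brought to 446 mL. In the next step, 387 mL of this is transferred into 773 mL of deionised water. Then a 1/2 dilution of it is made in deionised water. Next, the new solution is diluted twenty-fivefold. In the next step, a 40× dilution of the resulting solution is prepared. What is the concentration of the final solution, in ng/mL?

2.51 ng/mL

Overall dilution factor = 50 × 50 × 2.997 × 2 × 25 × 40 = 1.50 × 10⁷.
37.6 g/L / 1.50 × 10⁷ = 2.51 × 10⁻⁶ g/L = 2.51 ng/mL.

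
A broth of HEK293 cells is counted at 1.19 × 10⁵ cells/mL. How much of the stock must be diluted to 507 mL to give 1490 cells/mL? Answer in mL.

V₁ = C₂V₂/C₁ = 1490 × 507 / 1.19 × 10⁵ = 6.35 mL.

6.35 mL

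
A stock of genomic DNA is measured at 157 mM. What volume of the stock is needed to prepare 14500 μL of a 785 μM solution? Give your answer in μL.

72.5 μL

785 μM = 0.785 mM.
V₁ = C₂V₂/C₁ = 0.785 × 14500 / 157 = 72.5 μL.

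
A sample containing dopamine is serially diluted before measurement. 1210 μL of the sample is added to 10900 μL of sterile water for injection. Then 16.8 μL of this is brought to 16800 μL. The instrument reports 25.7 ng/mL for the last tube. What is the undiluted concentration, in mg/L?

Overall dilution factor = 10.01 × 1000 = 1.00 × 10⁴.
Original = 25.7 ng/mL × 1.00 × 10⁴ = 2.57 × 10⁵ ng/mL = 257 mg/L.

257 mg/L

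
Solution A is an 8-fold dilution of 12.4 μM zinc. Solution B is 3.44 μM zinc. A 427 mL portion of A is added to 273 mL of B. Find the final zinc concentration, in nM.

2290 nM

C_A = 12.4 μM / 8 = 1.55 μM.
C_mix = (C_A·V_A + C_B·V_B)/(V_A + V_B) = (1.55×427 + 3.44×273) / 700.0 = 2.29 μM = 2290 nM.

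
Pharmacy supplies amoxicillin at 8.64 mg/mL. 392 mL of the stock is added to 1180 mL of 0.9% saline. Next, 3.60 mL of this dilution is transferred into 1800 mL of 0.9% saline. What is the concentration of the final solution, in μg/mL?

Overall dilution factor = 4.010 × 501 = 2009.
8.64 mg/mL / 2009 = 4.30 × 10⁻³ mg/mL = 4.30 μg/mL.

4.30 μg/mL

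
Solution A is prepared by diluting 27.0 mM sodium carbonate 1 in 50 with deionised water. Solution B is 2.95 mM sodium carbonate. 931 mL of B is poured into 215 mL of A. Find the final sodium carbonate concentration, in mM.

C_A = 27.0 mM / 50 = 0.540 mM.
C_mix = (C_A·V_A + C_B·V_B)/(V_A + V_B) = (0.540×215 + 2.95×931) / 1146 = 2.50 mM.

2.50 mM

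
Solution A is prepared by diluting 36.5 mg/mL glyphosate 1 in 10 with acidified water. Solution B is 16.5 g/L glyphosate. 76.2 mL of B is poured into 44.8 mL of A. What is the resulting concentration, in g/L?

11.7 g/L

C_A = 36.5 mg/mL / 10 = 3.65 mg/mL.
C_B = 16.5 g/L = 16.5 mg/mL.
C_mix = (C_A·V_A + C_B·V_B)/(V_A + V_B) = (3.65×44.8 + 16.5×76.2) / 121.0 = 11.7 mg/mL = 11.7 g/L.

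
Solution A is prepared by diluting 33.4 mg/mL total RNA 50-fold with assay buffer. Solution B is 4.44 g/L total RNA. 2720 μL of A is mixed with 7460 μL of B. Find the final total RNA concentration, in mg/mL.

3.43 mg/mL

C_A = 33.4 mg/mL / 50 = 0.668 mg/mL.
C_B = 4.44 g/L = 4.44 mg/mL.
C_mix = (C_A·V_A + C_B·V_B)/(V_A + V_B) = (0.668×2720 + 4.44×7460) / 10180 = 3.43 mg/mL.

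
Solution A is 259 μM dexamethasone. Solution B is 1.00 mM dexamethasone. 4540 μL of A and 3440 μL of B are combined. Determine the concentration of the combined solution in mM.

0.578 mM

C_B = 1.00 mM = 1000 μM.
C_mix = (C_A·V_A + C_B·V_B)/(V_A + V_B) = (259×4540 + 1000×3440) / 7980 = 578 μM = 0.578 mM.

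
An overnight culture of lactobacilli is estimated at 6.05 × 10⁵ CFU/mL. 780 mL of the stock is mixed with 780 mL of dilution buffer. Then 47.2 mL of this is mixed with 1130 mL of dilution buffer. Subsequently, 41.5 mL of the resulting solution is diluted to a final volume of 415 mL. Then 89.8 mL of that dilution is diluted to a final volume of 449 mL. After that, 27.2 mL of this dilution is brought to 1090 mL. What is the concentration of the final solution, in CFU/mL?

6.05 CFU/mL

Overall dilution factor = 2 × 24.94 × 10 × 5 × 40.07 = 9.99 × 10⁴.
6.05 × 10⁵ CFU/mL / 9.99 × 10⁴ = 6.05 CFU/mL.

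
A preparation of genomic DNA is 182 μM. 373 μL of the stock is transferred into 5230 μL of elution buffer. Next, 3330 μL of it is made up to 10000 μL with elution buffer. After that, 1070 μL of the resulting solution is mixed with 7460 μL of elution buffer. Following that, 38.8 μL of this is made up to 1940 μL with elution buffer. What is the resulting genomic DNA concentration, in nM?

10.1 nM

Overall dilution factor = 15.02 × 3.003 × 7.972 × 50 = 1.80 × 10⁴.
182 μM / 1.80 × 10⁴ = 0.0101 μM = 10.1 nM.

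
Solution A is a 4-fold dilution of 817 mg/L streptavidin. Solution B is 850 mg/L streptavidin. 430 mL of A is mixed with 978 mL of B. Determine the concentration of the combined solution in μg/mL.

653 μg/mL

C_A = 817 mg/L / 4 = 204 mg/L.
C_mix = (C_A·V_A + C_B·V_B)/(V_A + V_B) = (204×430 + 850×978) / 1408 = 653 mg/L = 653 μg/mL.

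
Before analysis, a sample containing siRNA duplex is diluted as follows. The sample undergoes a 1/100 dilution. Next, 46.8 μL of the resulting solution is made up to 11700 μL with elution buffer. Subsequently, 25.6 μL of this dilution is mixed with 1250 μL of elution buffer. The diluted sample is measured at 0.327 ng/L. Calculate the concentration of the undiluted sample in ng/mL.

407 ng/mL

Overall dilution factor = 100 × 250 × 49.83 = 1.25 × 10⁶.
Original = 0.327 ng/L × 1.25 × 10⁶ = 4.07 × 10⁵ ng/L = 407 ng/mL.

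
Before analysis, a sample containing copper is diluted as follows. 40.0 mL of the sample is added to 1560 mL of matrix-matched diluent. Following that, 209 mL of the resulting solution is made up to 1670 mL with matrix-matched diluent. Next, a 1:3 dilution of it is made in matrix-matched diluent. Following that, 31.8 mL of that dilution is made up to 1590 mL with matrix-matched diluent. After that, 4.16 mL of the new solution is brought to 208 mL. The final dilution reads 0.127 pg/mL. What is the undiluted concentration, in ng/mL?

Overall dilution factor = 40 × 7.990 × 3 × 50 × 50 = 2.40 × 10⁶.
Original = 0.127 pg/mL × 2.40 × 10⁶ = 3.04 × 10⁵ pg/mL = 304 ng/mL.

304 ng/mL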